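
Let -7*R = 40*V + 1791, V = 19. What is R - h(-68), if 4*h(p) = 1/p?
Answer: -693865/1904 ≈ -364.42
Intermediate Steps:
h(p) = 1/(4*p)
R = -2551/7 (R = -(40*19 + 1791)/7 = -(760 + 1791)/7 = -⅐*2551 = -2551/7 ≈ -364.43)
R - h(-68) = -2551/7 - 1/(4*(-68)) = -2551/7 - (-1)/(4*68) = -2551/7 - 1*(-1/272) = -2551/7 + 1/272 = -693865/1904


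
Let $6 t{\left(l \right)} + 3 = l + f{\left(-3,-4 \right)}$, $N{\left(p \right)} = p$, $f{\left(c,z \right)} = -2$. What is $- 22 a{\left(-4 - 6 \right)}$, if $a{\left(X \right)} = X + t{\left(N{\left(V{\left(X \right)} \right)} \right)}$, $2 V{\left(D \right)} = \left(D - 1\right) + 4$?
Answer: $\frac{1507}{6} \approx 251.17$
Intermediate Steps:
$V{\left(D \right)} = \frac{3}{2} + \frac{D}{2}$ ($V{\left(D \right)} = \frac{\left(D - 1\right) + 4}{2} = \frac{\left(-1 + D\right) + 4}{2} = \frac{3 + D}{2} = \frac{3}{2} + \frac{D}{2}$)
$t{\left(l \right)} = - \frac{5}{6} + \frac{l}{6}$ ($t{\left(l \right)} = - \frac{1}{2} + \frac{l - 2}{6} = - \frac{1}{2} + \frac{-2 + l}{6} = - \frac{1}{2} + \left(- \frac{1}{3} + \frac{l}{6}\right) = - \frac{5}{6} + \frac{l}{6}$)
$a{\left(X \right)} = - \frac{7}{12} + \frac{13 X}{12}$ ($a{\left(X \right)} = X + \left(- \frac{5}{6} + \frac{\frac{3}{2} + \frac{X}{2}}{6}\right) = X + \left(- \frac{5}{6} + \left(\frac{1}{4} + \frac{X}{12}\right)\right) = X + \left(- \frac{7}{12} + \frac{X}{12}\right) = - \frac{7}{12} + \frac{13 X}{12}$)
$- 22 a{\left(-4 - 6 \right)} = - 22 \left(- \frac{7}{12} + \frac{13 \left(-4 - 6\right)}{12}\right) = - 22 \left(- \frac{7}{12} + \frac{13}{12} \left(-10\right)\right) = - 22 \left(- \frac{7}{12} - \frac{65}{6}\right) = \left(-22\right) \left(- \frac{137}{12}\right) = \frac{1507}{6}$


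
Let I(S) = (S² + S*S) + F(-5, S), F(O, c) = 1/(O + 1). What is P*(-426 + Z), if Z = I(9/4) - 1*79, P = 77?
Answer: -304997/8 ≈ -38125.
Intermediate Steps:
F(O, c) = 1/(1 + O)
I(S) = -¼ + 2*S² (I(S) = (S² + S*S) + 1/(1 - 5) = (S² + S²) + 1/(-4) = 2*S² - ¼ = -¼ + 2*S²)
Z = -553/8 (Z = (-¼ + 2*(9/4)²) - 1*79 = (-¼ + 2*(9*(¼))²) - 79 = (-¼ + 2*(9/4)²) - 79 = (-¼ + 2*(81/16)) - 79 = (-¼ + 81/8) - 79 = 79/8 - 79 = -553/8 ≈ -69.125)
P*(-426 + Z) = 77*(-426 - 553/8) = 77*(-3961/8) = -304997/8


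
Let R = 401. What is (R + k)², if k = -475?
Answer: 5476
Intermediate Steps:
(R + k)² = (401 - 475)² = (-74)² = 5476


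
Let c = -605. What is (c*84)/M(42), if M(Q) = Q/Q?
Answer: -50820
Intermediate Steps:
M(Q) = 1
(c*84)/M(42) = -605*84/1 = -50820*1 = -50820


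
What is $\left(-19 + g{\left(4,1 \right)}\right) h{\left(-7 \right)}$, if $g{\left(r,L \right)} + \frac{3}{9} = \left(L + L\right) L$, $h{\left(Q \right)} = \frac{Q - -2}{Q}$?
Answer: $- \frac{260}{21} \approx -12.381$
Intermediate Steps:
$h{\left(Q \right)} = \frac{2 + Q}{Q}$ ($h{\left(Q \right)} = \frac{Q + 2}{Q} = \frac{2 + Q}{Q}$)
$g{\left(r,L \right)} = - \frac{1}{3} + 2 L^{2}$ ($g{\left(r,L \right)} = - \frac{1}{3} + \left(L + L\right) L = - \frac{1}{3} + 2 L L = - \frac{1}{3} + 2 L^{2}$)
$\left(-19 + g{\left(4,1 \right)}\right) h{\left(-7 \right)} = \left(-19 - \left(\frac{1}{3} - 2 \cdot 1^{2}\right)\right) \frac{2 - 7}{-7} = \left(-19 + \left(- \frac{1}{3} + 2 \cdot 1\right)\right) \left(\left(- \frac{1}{7}\right) \left(-5\right)\right) = \left(-19 + \left(- \frac{1}{3} + 2\right)\right) \frac{5}{7} = \left(-19 + \frac{5}{3}\right) \frac{5}{7} = \left(- \frac{52}{3}\right) \frac{5}{7} = - \frac{260}{21}$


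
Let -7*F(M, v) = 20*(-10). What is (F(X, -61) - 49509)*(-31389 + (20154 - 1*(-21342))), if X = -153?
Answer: -3500690841/7 ≈ -5.0010e+8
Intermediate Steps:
F(M, v) = 200/7 (F(M, v) = -20*(-10)/7 = -1/7*(-200) = 200/7)
(F(X, -61) - 49509)*(-31389 + (20154 - 1*(-21342))) = (200/7 - 49509)*(-31389 + (20154 - 1*(-21342))) = -346363*(-31389 + (20154 + 21342))/7 = -346363*(-31389 + 41496)/7 = -346363/7*10107 = -3500690841/7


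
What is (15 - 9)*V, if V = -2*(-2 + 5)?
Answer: -36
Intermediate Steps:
V = -6 (V = -2*3 = -6)
(15 - 9)*V = (15 - 9)*(-6) = 6*(-6) = -36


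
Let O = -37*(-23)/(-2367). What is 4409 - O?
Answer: 10436954/2367 ≈ 4409.4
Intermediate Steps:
O = -851/2367 (O = 851*(-1/2367) = -851/2367 ≈ -0.35953)
4409 - O = 4409 - 1*(-851/2367) = 4409 + 851/2367 = 10436954/2367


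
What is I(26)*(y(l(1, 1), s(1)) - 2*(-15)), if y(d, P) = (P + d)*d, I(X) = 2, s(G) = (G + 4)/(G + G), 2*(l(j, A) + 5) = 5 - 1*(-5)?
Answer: 60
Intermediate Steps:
l(j, A) = 0 (l(j, A) = -5 + (5 - 1*(-5))/2 = -5 + (5 + 5)/2 = -5 + (1/2)*10 = -5 + 5 = 0)
s(G) = (4 + G)/(2*G) (s(G) = (4 + G)/((2*G)) = (4 + G)*(1/(2*G)) = (4 + G)/(2*G))
y(d, P) = d*(P + d)
I(26)*(y(l(1, 1), s(1)) - 2*(-15)) = 2*(0*((1/2)*(4 + 1)/1 + 0) - 2*(-15)) = 2*(0*((1/2)*1*5 + 0) + 30) = 2*(0*(5/2 + 0) + 30) = 2*(0*(5/2) + 30) = 2*(0 + 30) = 2*30 = 60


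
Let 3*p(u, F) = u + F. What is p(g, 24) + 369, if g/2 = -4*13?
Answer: 1027/3 ≈ 342.33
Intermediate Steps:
g = -104 (g = 2*(-4*13) = 2*(-52) = -104)
p(u, F) = F/3 + u/3 (p(u, F) = (u + F)/3 = (F + u)/3 = F/3 + u/3)
p(g, 24) + 369 = ((⅓)*24 + (⅓)*(-104)) + 369 = (8 - 104/3) + 369 = -80/3 + 369 = 1027/3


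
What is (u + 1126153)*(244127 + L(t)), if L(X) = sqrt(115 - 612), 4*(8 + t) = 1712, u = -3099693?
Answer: -481794399580 - 1973540*I*sqrt(497) ≈ -4.8179e+11 - 4.3997e+7*I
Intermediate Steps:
t = 420 (t = -8 + (1/4)*1712 = -8 + 428 = 420)
L(X) = I*sqrt(497) (L(X) = sqrt(-497) = I*sqrt(497))
(u + 1126153)*(244127 + L(t)) = (-3099693 + 1126153)*(244127 + I*sqrt(497)) = -1973540*(244127 + I*sqrt(497)) = -481794399580 - 1973540*I*sqrt(497)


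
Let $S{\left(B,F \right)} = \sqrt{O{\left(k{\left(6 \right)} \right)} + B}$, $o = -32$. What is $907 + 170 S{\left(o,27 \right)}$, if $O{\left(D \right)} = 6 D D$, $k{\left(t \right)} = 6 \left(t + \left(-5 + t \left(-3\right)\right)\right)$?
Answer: $907 + 340 \sqrt{15598} \approx 43370.0$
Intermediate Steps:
$k{\left(t \right)} = -30 - 12 t$ ($k{\left(t \right)} = 6 \left(t - \left(5 + 3 t\right)\right) = 6 \left(-5 - 2 t\right) = -30 - 12 t$)
$O{\left(D \right)} = 6 D^{2}$
$S{\left(B,F \right)} = \sqrt{62424 + B}$ ($S{\left(B,F \right)} = \sqrt{6 \left(-30 - 72\right)^{2} + B} = \sqrt{6 \left(-102\right)^{2} + B} = \sqrt{6 \cdot 10404 + B} = \sqrt{62424 + B}$)
$907 + 170 S{\left(o,27 \right)} = 907 + 170 \sqrt{62424 - 32} = 907 + 170 \sqrt{62392} = 907 + 170 \cdot 2 \sqrt{15598} = 907 + 340 \sqrt{15598}$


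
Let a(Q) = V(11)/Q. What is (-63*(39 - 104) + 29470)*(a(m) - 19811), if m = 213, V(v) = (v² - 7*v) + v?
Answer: -141633827720/213 ≈ -6.6495e+8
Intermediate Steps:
V(v) = v² - 6*v
a(Q) = 55/Q (a(Q) = (11*(-6 + 11))/Q = (11*5)/Q = 55/Q)
(-63*(39 - 104) + 29470)*(a(m) - 19811) = (-63*(39 - 104) + 29470)*(55/213 - 19811) = (-63*(-65) + 29470)*(55*(1/213) - 19811) = (4095 + 29470)*(55/213 - 19811) = 33565*(-4219688/213) = -141633827720/213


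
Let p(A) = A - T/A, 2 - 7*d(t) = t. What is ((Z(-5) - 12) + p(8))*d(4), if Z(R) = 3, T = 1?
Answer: 9/28 ≈ 0.32143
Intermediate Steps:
d(t) = 2/7 - t/7
p(A) = A - 1/A
((Z(-5) - 12) + p(8))*d(4) = ((3 - 12) + (8 - 1/8))*(2/7 - 1/7*4) = (-9 + (8 - 1*1/8))*(2/7 - 4/7) = (-9 + (8 - 1/8))*(-2/7) = (-9 + 63/8)*(-2/7) = -9/8*(-2/7) = 9/28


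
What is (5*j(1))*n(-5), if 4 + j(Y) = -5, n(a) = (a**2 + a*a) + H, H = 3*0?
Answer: -2250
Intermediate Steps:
H = 0
n(a) = 2*a**2 (n(a) = (a**2 + a*a) + 0 = (a**2 + a**2) + 0 = 2*a**2 + 0 = 2*a**2)
j(Y) = -9 (j(Y) = -4 - 5 = -9)
(5*j(1))*n(-5) = (5*(-9))*(2*(-5)**2) = -90*25 = -45*50 = -2250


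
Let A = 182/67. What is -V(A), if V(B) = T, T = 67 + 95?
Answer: -162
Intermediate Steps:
T = 162
A = 182/67 (A = 182*(1/67) = 182/67 ≈ 2.7164)
V(B) = 162
-V(A) = -1*162 = -162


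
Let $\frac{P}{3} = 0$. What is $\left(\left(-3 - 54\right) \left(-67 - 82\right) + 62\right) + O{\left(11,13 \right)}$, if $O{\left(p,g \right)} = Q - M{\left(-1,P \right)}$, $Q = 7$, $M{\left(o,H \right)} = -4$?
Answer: $8566$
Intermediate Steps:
$P = 0$ ($P = 3 \cdot 0 = 0$)
$O{\left(p,g \right)} = 11$ ($O{\left(p,g \right)} = 7 - -4 = 7 + 4 = 11$)
$\left(\left(-3 - 54\right) \left(-67 - 82\right) + 62\right) + O{\left(11,13 \right)} = \left(\left(-3 - 54\right) \left(-67 - 82\right) + 62\right) + 11 = \left(\left(-57\right) \left(-149\right) + 62\right) + 11 = \left(8493 + 62\right) + 11 = 8555 + 11 = 8566$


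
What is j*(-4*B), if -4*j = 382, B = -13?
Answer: -4966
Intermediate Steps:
j = -191/2 (j = -1/4*382 = -191/2 ≈ -95.500)
j*(-4*B) = -(-382)*(-13) = -191/2*52 = -4966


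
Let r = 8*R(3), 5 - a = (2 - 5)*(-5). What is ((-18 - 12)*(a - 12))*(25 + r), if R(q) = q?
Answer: 32340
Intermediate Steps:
a = -10 (a = 5 - (2 - 5)*(-5) = 5 - (-3)*(-5) = 5 - 1*15 = 5 - 15 = -10)
r = 24 (r = 8*3 = 24)
((-18 - 12)*(a - 12))*(25 + r) = ((-18 - 12)*(-10 - 12))*(25 + 24) = -30*(-22)*49 = 660*49 = 32340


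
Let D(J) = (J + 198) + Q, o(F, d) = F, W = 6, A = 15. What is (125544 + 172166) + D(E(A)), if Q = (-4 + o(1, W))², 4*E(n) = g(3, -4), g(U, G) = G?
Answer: 297916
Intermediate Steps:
E(n) = -1 (E(n) = (¼)*(-4) = -1)
Q = 9 (Q = (-4 + 1)² = (-3)² = 9)
D(J) = 207 + J (D(J) = (J + 198) + 9 = (198 + J) + 9 = 207 + J)
(125544 + 172166) + D(E(A)) = (125544 + 172166) + (207 - 1) = 297710 + 206 = 297916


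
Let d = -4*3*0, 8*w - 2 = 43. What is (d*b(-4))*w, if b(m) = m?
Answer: 0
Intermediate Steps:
w = 45/8 (w = ¼ + (⅛)*43 = ¼ + 43/8 = 45/8 ≈ 5.6250)
d = 0 (d = -12*0 = 0)
(d*b(-4))*w = (0*(-4))*(45/8) = 0*(45/8) = 0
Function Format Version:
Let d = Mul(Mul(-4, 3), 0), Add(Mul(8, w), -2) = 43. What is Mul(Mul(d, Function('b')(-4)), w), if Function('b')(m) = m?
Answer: 0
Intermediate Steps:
w = Rational(45, 8) (w = Add(Rational(1, 4), Mul(Rational(1, 8), 43)) = Add(Rational(1, 4), Rational(43, 8)) = Rational(45, 8) ≈ 5.6250)
d = 0 (d = Mul(-12, 0) = 0)
Mul(Mul(d, Function('b')(-4)), w) = Mul(Mul(0, -4), Rational(45, 8)) = Mul(0, Rational(45, 8)) = 0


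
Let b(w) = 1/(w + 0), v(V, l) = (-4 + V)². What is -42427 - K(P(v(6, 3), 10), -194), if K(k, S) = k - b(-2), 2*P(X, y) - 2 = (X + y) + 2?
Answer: -84873/2 ≈ -42437.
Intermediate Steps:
b(w) = 1/w
P(X, y) = 2 + X/2 + y/2 (P(X, y) = 1 + ((X + y) + 2)/2 = 1 + (2 + X + y)/2 = 1 + (1 + X/2 + y/2) = 2 + X/2 + y/2)
K(k, S) = ½ + k (K(k, S) = k - 1/(-2) = k - 1*(-½) = k + ½ = ½ + k)
-42427 - K(P(v(6, 3), 10), -194) = -42427 - (½ + (2 + (-4 + 6)²/2 + (½)*10)) = -42427 - (½ + (2 + (½)*2² + 5)) = -42427 - (½ + (2 + (½)*4 + 5)) = -42427 - (½ + (2 + 2 + 5)) = -42427 - (½ + 9) = -42427 - 1*19/2 = -42427 - 19/2 = -84873/2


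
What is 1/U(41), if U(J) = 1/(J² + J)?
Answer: 1722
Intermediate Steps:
U(J) = 1/(J + J²)
1/U(41) = 1/(1/(41*(1 + 41))) = 1/((1/41)/42) = 1/((1/41)*(1/42)) = 1/(1/1722) = 1722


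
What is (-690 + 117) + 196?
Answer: -377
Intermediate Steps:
(-690 + 117) + 196 = -573 + 196 = -377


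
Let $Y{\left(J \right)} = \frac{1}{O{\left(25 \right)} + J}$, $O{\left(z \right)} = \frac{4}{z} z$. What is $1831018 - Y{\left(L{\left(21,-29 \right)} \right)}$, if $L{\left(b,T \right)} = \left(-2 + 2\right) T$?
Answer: $\frac{7324071}{4} \approx 1.831 \cdot 10^{6}$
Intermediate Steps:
$O{\left(z \right)} = 4$
$L{\left(b,T \right)} = 0$ ($L{\left(b,T \right)} = 0 T = 0$)
$Y{\left(J \right)} = \frac{1}{4 + J}$
$1831018 - Y{\left(L{\left(21,-29 \right)} \right)} = 1831018 - \frac{1}{4 + 0} = 1831018 - \frac{1}{4} = \frac{7324071}{4}$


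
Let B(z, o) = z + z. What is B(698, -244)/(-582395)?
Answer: -1396/582395 ≈ -0.0023970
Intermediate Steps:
B(z, o) = 2*z
B(698, -244)/(-582395) = (2*698)/(-582395) = 1396*(-1/582395) = -1396/582395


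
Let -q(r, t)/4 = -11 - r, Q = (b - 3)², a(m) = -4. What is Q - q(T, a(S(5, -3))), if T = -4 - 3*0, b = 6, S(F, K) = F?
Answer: -19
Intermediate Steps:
T = -4 (T = -4 + 0 = -4)
Q = 9 (Q = (6 - 3)² = 3² = 9)
q(r, t) = 44 + 4*r (q(r, t) = -4*(-11 - r) = 44 + 4*r)
Q - q(T, a(S(5, -3))) = 9 - (44 + 4*(-4)) = 9 - (44 - 16) = 9 - 1*28 = 9 - 28 = -19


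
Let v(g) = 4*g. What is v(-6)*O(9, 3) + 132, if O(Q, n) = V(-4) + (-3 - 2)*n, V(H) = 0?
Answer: 492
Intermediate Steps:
O(Q, n) = -5*n (O(Q, n) = 0 + (-3 - 2)*n = 0 - 5*n = -5*n)
v(-6)*O(9, 3) + 132 = (4*(-6))*(-5*3) + 132 = -24*(-15) + 132 = 360 + 132 = 492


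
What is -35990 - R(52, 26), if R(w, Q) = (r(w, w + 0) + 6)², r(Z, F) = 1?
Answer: -36039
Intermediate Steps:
R(w, Q) = 49 (R(w, Q) = (1 + 6)² = 7² = 49)
-35990 - R(52, 26) = -35990 - 1*49 = -35990 - 49 = -36039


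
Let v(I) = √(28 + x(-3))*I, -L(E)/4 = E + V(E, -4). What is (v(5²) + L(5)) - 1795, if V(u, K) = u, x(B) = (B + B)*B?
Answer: -1835 + 25*√46 ≈ -1665.4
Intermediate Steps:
x(B) = 2*B² (x(B) = (2*B)*B = 2*B²)
L(E) = -8*E (L(E) = -4*(E + E) = -8*E)
v(I) = I*√46 (v(I) = √(28 + 2*(-3)²)*I = √(28 + 2*9)*I = √(28 + 18)*I = √46*I = I*√46)
(v(5²) + L(5)) - 1795 = (5²*√46 - 8*5) - 1795 = (25*√46 - 40) - 1795 = (-40 + 25*√46) - 1795 = -1835 + 25*√46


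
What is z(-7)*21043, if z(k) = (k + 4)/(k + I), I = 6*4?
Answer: -63129/17 ≈ -3713.5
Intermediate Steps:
I = 24
z(k) = (4 + k)/(24 + k) (z(k) = (k + 4)/(k + 24) = (4 + k)/(24 + k))
z(-7)*21043 = ((4 - 7)/(24 - 7))*21043 = (-3/17)*21043 = ((1/17)*(-3))*21043 = -3/17*21043 = -63129/17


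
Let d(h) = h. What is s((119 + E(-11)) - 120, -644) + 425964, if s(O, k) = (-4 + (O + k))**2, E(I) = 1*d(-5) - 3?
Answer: 857613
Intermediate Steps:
E(I) = -8 (E(I) = 1*(-5) - 3 = -5 - 3 = -8)
s(O, k) = (-4 + O + k)**2
s((119 + E(-11)) - 120, -644) + 425964 = (-4 + ((119 - 8) - 120) - 644)**2 + 425964 = (-4 + (111 - 120) - 644)**2 + 425964 = (-4 - 9 - 644)**2 + 425964 = (-657)**2 + 425964 = 431649 + 425964 = 857613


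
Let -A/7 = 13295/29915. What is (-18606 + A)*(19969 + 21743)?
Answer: -4644143628432/5983 ≈ -7.7622e+8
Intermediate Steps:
A = -18613/5983 (A = -93065/29915 = -7*2659/5983 = -18613/5983 ≈ -3.1110)
(-18606 + A)*(19969 + 21743) = (-18606 - 18613/5983)*(19969 + 21743) = -111338311/5983*41712 = -4644143628432/5983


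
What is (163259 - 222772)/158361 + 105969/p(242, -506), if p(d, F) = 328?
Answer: 16761836545/51942408 ≈ 322.70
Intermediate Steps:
(163259 - 222772)/158361 + 105969/p(242, -506) = (163259 - 222772)/158361 + 105969/328 = -59513*1/158361 + 105969*(1/328) = -59513/158361 + 105969/328 = 16761836545/51942408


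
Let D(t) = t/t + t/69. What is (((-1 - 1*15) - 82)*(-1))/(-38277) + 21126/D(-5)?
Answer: 27898073483/1224864 ≈ 22776.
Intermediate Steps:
D(t) = 1 + t/69 (D(t) = 1 + t*(1/69) = 1 + t/69)
(((-1 - 1*15) - 82)*(-1))/(-38277) + 21126/D(-5) = (((-1 - 1*15) - 82)*(-1))/(-38277) + 21126/(1 + (1/69)*(-5)) = (((-1 - 15) - 82)*(-1))*(-1/38277) + 21126/(1 - 5/69) = ((-16 - 82)*(-1))*(-1/38277) + 21126/(64/69) = -98*(-1)*(-1/38277) + 21126*(69/64) = 98*(-1/38277) + 728847/32 = -98/38277 + 728847/32 = 27898073483/1224864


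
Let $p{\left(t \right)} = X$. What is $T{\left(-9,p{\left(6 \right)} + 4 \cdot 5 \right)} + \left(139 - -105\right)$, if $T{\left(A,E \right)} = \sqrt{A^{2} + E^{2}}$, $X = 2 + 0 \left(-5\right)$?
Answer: $244 + \sqrt{565} \approx 267.77$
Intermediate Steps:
$X = 2$ ($X = 2 + 0 = 2$)
$p{\left(t \right)} = 2$
$T{\left(-9,p{\left(6 \right)} + 4 \cdot 5 \right)} + \left(139 - -105\right) = \sqrt{\left(-9\right)^{2} + \left(2 + 4 \cdot 5\right)^{2}} + \left(139 - -105\right) = \sqrt{81 + \left(2 + 20\right)^{2}} + \left(139 + 105\right) = \sqrt{81 + 22^{2}} + 244 = \sqrt{81 + 484} + 244 = \sqrt{565} + 244 = 244 + \sqrt{565}$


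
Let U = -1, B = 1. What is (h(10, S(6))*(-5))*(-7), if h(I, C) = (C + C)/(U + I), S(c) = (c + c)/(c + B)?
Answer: 40/3 ≈ 13.333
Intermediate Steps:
S(c) = 2*c/(1 + c) (S(c) = (c + c)/(c + 1) = (2*c)/(1 + c) = 2*c/(1 + c))
h(I, C) = 2*C/(-1 + I) (h(I, C) = (C + C)/(-1 + I) = (2*C)/(-1 + I) = 2*C/(-1 + I))
(h(10, S(6))*(-5))*(-7) = ((2*(2*6/(1 + 6))/(-1 + 10))*(-5))*(-7) = ((2*(2*6/7)/9)*(-5))*(-7) = ((2*(2*6*(⅐))*(⅑))*(-5))*(-7) = ((2*(12/7)*(⅑))*(-5))*(-7) = ((8/21)*(-5))*(-7) = -40/21*(-7) = 40/3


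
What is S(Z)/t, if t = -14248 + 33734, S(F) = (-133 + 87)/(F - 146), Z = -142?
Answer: 23/2805984 ≈ 8.1968e-6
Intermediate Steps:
S(F) = -46/(-146 + F)
t = 19486
S(Z)/t = -46/(-146 - 142)/19486 = -46/(-288)*(1/19486) = -46*(-1/288)*(1/19486) = (23/144)*(1/19486) = 23/2805984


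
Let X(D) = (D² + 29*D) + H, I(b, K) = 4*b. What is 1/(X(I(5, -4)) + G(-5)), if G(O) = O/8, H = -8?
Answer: 8/7771 ≈ 0.0010295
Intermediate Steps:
G(O) = O/8 (G(O) = O*(⅛) = O/8)
X(D) = -8 + D² + 29*D (X(D) = (D² + 29*D) - 8 = -8 + D² + 29*D)
1/(X(I(5, -4)) + G(-5)) = 1/((-8 + (4*5)² + 29*(4*5)) + (⅛)*(-5)) = 1/((-8 + 20² + 29*20) - 5/8) = 1/((-8 + 400 + 580) - 5/8) = 1/(972 - 5/8) = 1/(7771/8) = 8/7771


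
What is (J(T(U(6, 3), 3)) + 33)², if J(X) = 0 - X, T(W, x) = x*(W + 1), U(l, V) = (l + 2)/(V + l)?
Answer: 6724/9 ≈ 747.11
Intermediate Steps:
U(l, V) = (2 + l)/(V + l)
T(W, x) = x*(1 + W)
J(X) = -X
(J(T(U(6, 3), 3)) + 33)² = (-3*(1 + (2 + 6)/(3 + 6)) + 33)² = (-3*(1 + 8/9) + 33)² = (-3*17/9 + 33)² = (-1*17/3 + 33)² = (-17/3 + 33)² = (82/3)² = 6724/9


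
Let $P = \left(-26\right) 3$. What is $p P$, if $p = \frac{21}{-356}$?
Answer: $\frac{819}{178} \approx 4.6011$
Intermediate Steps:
$P = -78$
$p = - \frac{21}{356}$ ($p = 21 \left(- \frac{1}{356}\right) = - \frac{21}{356} \approx -0.058989$)
$p P = \left(- \frac{21}{356}\right) \left(-78\right) = \frac{819}{178}$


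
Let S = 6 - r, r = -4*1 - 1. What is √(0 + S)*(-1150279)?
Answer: -1150279*√11 ≈ -3.8150e+6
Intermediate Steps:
r = -5 (r = -4 - 1 = -5)
S = 11 (S = 6 - 1*(-5) = 6 + 5 = 11)
√(0 + S)*(-1150279) = √(0 + 11)*(-1150279) = √11*(-1150279) = -1150279*√11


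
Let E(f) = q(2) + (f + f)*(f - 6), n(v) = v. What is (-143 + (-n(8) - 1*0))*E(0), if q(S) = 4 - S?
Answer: -302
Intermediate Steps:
E(f) = 2 + 2*f*(-6 + f) (E(f) = (4 - 1*2) + (f + f)*(f - 6) = (4 - 2) + (2*f)*(-6 + f) = 2 + 2*f*(-6 + f))
(-143 + (-n(8) - 1*0))*E(0) = (-143 + (-1*8 - 1*0))*(2 - 12*0 + 2*0**2) = (-143 + (-8 + 0))*(2 + 0 + 2*0) = (-143 - 8)*(2 + 0 + 0) = -151*2 = -302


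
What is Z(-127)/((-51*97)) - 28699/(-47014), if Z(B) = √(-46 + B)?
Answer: 2609/4274 - I*√173/4947 ≈ 0.61044 - 0.0026588*I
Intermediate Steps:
Z(-127)/((-51*97)) - 28699/(-47014) = √(-46 - 127)/((-51*97)) - 28699/(-47014) = √(-173)/(-4947) - 28699*(-1/47014) = (I*√173)*(-1/4947) + 2609/4274 = -I*√173/4947 + 2609/4274 = 2609/4274 - I*√173/4947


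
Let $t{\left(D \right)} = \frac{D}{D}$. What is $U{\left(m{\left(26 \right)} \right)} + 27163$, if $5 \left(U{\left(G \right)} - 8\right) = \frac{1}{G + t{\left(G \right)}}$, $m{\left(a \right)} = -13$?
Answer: $\frac{1630259}{60} \approx 27171.0$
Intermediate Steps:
$t{\left(D \right)} = 1$
$U{\left(G \right)} = 8 + \frac{1}{5 \left(1 + G\right)}$ ($U{\left(G \right)} = 8 + \frac{1}{5 \left(G + 1\right)} = 8 + \frac{1}{5 \left(1 + G\right)}$)
$U{\left(m{\left(26 \right)} \right)} + 27163 = \frac{41 + 40 \left(-13\right)}{5 \left(1 - 13\right)} + 27163 = \frac{41 - 520}{5 \left(-12\right)} + 27163 = \frac{1}{5} \left(- \frac{1}{12}\right) \left(-479\right) + 27163 = \frac{479}{60} + 27163 = \frac{1630259}{60}$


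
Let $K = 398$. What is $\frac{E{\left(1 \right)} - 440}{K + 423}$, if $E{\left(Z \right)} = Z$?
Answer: $- \frac{439}{821} \approx -0.53471$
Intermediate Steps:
$\frac{E{\left(1 \right)} - 440}{K + 423} = \frac{1 - 440}{398 + 423} = - \frac{439}{821}$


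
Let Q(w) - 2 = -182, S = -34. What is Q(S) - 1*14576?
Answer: -14756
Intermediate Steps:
Q(w) = -180 (Q(w) = 2 - 182 = -180)
Q(S) - 1*14576 = -180 - 1*14576 = -180 - 14576 = -14756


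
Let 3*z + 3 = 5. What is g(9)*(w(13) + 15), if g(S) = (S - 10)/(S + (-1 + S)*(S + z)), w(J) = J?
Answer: -12/37 ≈ -0.32432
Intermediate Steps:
z = 2/3 (z = -1 + (1/3)*5 = -1 + 5/3 = 2/3 ≈ 0.66667)
g(S) = (-10 + S)/(S + (-1 + S)*(2/3 + S)) (g(S) = (S - 10)/(S + (-1 + S)*(S + 2/3)) = (-10 + S)/(S + (-1 + S)*(2/3 + S)))
g(9)*(w(13) + 15) = (3*(-10 + 9)/(-2 + 2*9 + 3*9**2))*(13 + 15) = (3*(-1)/(-2 + 18 + 3*81))*28 = (3*(-1)/(-2 + 18 + 243))*28 = (3*(-1)/259)*28 = (3*(1/259)*(-1))*28 = -3/259*28 = -12/37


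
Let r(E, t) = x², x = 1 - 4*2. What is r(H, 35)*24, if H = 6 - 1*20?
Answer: 1176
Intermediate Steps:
H = -14 (H = 6 - 20 = -14)
x = -7 (x = 1 - 8 = -7)
r(E, t) = 49 (r(E, t) = (-7)² = 49)
r(H, 35)*24 = 49*24 = 1176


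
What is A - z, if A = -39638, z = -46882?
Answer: 7244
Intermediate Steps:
A - z = -39638 - 1*(-46882) = -39638 + 46882 = 7244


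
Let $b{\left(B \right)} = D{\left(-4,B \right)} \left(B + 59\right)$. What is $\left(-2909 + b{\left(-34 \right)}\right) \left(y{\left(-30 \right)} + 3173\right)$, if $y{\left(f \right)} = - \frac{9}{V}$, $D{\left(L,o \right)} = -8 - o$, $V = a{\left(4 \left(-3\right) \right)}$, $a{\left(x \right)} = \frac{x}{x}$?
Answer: $-7147476$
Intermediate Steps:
$a{\left(x \right)} = 1$
$V = 1$
$b{\left(B \right)} = \left(-8 - B\right) \left(59 + B\right)$ ($b{\left(B \right)} = \left(-8 - B\right) \left(B + 59\right) = \left(-8 - B\right) \left(59 + B\right)$)
$y{\left(f \right)} = -9$ ($y{\left(f \right)} = - \frac{9}{1} = \left(-9\right) 1 = -9$)
$\left(-2909 + b{\left(-34 \right)}\right) \left(y{\left(-30 \right)} + 3173\right) = \left(-2909 - \left(8 - 34\right) \left(59 - 34\right)\right) \left(-9 + 3173\right) = \left(-2909 - \left(-26\right) 25\right) 3164 = \left(-2909 + 650\right) 3164 = \left(-2259\right) 3164 = -7147476$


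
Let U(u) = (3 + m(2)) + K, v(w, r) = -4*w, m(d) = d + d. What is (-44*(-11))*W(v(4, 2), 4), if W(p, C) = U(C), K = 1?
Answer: 3872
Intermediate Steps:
m(d) = 2*d
U(u) = 8 (U(u) = (3 + 2*2) + 1 = (3 + 4) + 1 = 7 + 1 = 8)
W(p, C) = 8
(-44*(-11))*W(v(4, 2), 4) = -44*(-11)*8 = 484*8 = 3872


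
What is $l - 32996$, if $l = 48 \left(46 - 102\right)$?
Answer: $-35684$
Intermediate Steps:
$l = -2688$ ($l = 48 \left(-56\right) = -2688$)
$l - 32996 = -2688 - 32996 = -35684$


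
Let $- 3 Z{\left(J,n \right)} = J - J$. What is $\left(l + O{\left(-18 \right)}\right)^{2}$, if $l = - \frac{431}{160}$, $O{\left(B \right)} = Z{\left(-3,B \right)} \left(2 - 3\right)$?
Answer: $\frac{185761}{25600} \approx 7.2563$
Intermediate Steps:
$Z{\left(J,n \right)} = 0$ ($Z{\left(J,n \right)} = - \frac{J - J}{3} = \left(- \frac{1}{3}\right) 0 = 0$)
$O{\left(B \right)} = 0$ ($O{\left(B \right)} = 0 \left(2 - 3\right) = 0 \left(-1\right) = 0$)
$l = - \frac{431}{160}$ ($l = \left(-431\right) \frac{1}{160} = - \frac{431}{160} \approx -2.6937$)
$\left(l + O{\left(-18 \right)}\right)^{2} = \left(- \frac{431}{160} + 0\right)^{2} = \left(- \frac{431}{160}\right)^{2} = \frac{185761}{25600}$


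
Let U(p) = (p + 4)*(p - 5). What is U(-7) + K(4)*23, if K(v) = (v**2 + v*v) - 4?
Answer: 680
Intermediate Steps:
K(v) = -4 + 2*v**2 (K(v) = (v**2 + v**2) - 4 = 2*v**2 - 4 = -4 + 2*v**2)
U(p) = (-5 + p)*(4 + p) (U(p) = (4 + p)*(-5 + p) = (-5 + p)*(4 + p))
U(-7) + K(4)*23 = (-20 + (-7)**2 - 1*(-7)) + (-4 + 2*4**2)*23 = (-20 + 49 + 7) + (-4 + 2*16)*23 = 36 + (-4 + 32)*23 = 36 + 28*23 = 36 + 644 = 680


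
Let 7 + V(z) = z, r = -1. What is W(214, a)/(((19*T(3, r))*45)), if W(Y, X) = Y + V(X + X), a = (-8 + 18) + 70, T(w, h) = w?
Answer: 367/2565 ≈ 0.14308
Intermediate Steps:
V(z) = -7 + z
a = 80 (a = 10 + 70 = 80)
W(Y, X) = -7 + Y + 2*X (W(Y, X) = Y + (-7 + (X + X)) = Y + (-7 + 2*X) = -7 + Y + 2*X)
W(214, a)/(((19*T(3, r))*45)) = (-7 + 214 + 2*80)/(((19*3)*45)) = (-7 + 214 + 160)/((57*45)) = 367/2565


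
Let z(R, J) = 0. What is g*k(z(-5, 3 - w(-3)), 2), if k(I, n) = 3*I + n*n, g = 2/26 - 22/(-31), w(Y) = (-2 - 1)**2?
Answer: 1268/403 ≈ 3.1464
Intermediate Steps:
w(Y) = 9 (w(Y) = (-3)**2 = 9)
g = 317/403 (g = 2*(1/26) - 22*(-1/31) = 1/13 + 22/31 = 317/403 ≈ 0.78660)
k(I, n) = n**2 + 3*I (k(I, n) = 3*I + n**2 = n**2 + 3*I)
g*k(z(-5, 3 - w(-3)), 2) = 317*(2**2 + 3*0)/403 = 317*(4 + 0)/403 = (317/403)*4 = 1268/403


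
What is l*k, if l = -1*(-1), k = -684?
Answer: -684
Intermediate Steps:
l = 1
l*k = 1*(-684) = -684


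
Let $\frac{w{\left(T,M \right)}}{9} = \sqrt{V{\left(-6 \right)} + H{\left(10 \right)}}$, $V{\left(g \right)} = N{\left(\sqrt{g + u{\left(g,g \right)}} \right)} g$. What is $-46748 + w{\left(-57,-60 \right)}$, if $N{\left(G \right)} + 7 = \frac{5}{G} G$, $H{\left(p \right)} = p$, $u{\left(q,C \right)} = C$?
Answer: $-46748 + 9 \sqrt{22} \approx -46706.0$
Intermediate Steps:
$N{\left(G \right)} = -2$ ($N{\left(G \right)} = -7 + \frac{5}{G} G = -7 + 5 = -2$)
$V{\left(g \right)} = - 2 g$
$w{\left(T,M \right)} = 9 \sqrt{22}$ ($w{\left(T,M \right)} = 9 \sqrt{\left(-2\right) \left(-6\right) + 10} = 9 \sqrt{12 + 10} = 9 \sqrt{22}$)
$-46748 + w{\left(-57,-60 \right)} = -46748 + 9 \sqrt{22}$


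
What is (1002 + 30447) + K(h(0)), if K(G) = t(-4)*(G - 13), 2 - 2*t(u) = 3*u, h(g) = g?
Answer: 31358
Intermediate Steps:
t(u) = 1 - 3*u/2
K(G) = -91 + 7*G (K(G) = (1 - 3/2*(-4))*(G - 13) = (1 + 6)*(-13 + G) = 7*(-13 + G) = -91 + 7*G)
(1002 + 30447) + K(h(0)) = (1002 + 30447) + (-91 + 7*0) = 31449 + (-91 + 0) = 31449 - 91 = 31358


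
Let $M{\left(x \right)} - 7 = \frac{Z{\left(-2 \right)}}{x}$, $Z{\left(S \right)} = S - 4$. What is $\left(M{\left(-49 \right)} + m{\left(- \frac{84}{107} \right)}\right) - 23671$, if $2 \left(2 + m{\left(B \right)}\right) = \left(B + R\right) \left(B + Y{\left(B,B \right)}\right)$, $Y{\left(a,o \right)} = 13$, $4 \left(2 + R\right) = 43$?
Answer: $- \frac{105994325189}{4488008} \approx -23617.0$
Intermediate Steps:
$R = \frac{35}{4}$ ($R = -2 + \frac{1}{4} \cdot 43 = -2 + \frac{43}{4} = \frac{35}{4} \approx 8.75$)
$m{\left(B \right)} = -2 + \frac{\left(13 + B\right) \left(\frac{35}{4} + B\right)}{2}$ ($m{\left(B \right)} = -2 + \frac{\left(B + \frac{35}{4}\right) \left(B + 13\right)}{2} = -2 + \frac{\left(\frac{35}{4} + B\right) \left(13 + B\right)}{2} = -2 + \frac{\left(13 + B\right) \left(\frac{35}{4} + B\right)}{2}$)
$Z{\left(S \right)} = -4 + S$
$M{\left(x \right)} = 7 - \frac{6}{x}$ ($M{\left(x \right)} = 7 + \frac{-4 - 2}{x} = 7 - \frac{6}{x}$)
$\left(M{\left(-49 \right)} + m{\left(- \frac{84}{107} \right)}\right) - 23671 = \left(\left(7 - \frac{6}{-49}\right) + \left(\frac{439}{8} + \frac{\left(- \frac{84}{107}\right)^{2}}{2} + \frac{87 \left(- \frac{84}{107}\right)}{8}\right)\right) - 23671 = \left(\left(7 - - \frac{6}{49}\right) + \left(\frac{439}{8} + \frac{\left(\left(-84\right) \frac{1}{107}\right)^{2}}{2} + \frac{87 \left(\left(-84\right) \frac{1}{107}\right)}{8}\right)\right) - 23671 = \left(\left(7 + \frac{6}{49}\right) + \left(\frac{439}{8} + \frac{\left(- \frac{84}{107}\right)^{2}}{2} + \frac{87}{8} \left(- \frac{84}{107}\right)\right)\right) - 23671 = \left(\frac{349}{49} + \left(\frac{439}{8} + \frac{1}{2} \cdot \frac{7056}{11449} - \frac{1827}{214}\right)\right) - 23671 = \left(\frac{349}{49} + \left(\frac{439}{8} + \frac{3528}{11449} - \frac{1827}{214}\right)\right) - 23671 = \left(\frac{349}{49} + \frac{4272379}{91592}\right) - 23671 = \frac{241312179}{4488008} - 23671 = - \frac{105994325189}{4488008}$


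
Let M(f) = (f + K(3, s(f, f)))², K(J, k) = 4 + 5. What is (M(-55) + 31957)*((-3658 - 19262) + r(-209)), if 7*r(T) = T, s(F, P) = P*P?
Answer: -5473793377/7 ≈ -7.8197e+8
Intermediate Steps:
s(F, P) = P²
K(J, k) = 9
r(T) = T/7
M(f) = (9 + f)² (M(f) = (f + 9)² = (9 + f)²)
(M(-55) + 31957)*((-3658 - 19262) + r(-209)) = ((9 - 55)² + 31957)*((-3658 - 19262) + (⅐)*(-209)) = ((-46)² + 31957)*(-22920 - 209/7) = (2116 + 31957)*(-160649/7) = 34073*(-160649/7) = -5473793377/7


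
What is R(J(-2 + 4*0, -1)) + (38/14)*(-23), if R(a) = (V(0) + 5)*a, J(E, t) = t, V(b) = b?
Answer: -472/7 ≈ -67.429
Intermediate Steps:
R(a) = 5*a (R(a) = (0 + 5)*a = 5*a)
R(J(-2 + 4*0, -1)) + (38/14)*(-23) = 5*(-1) + (38/14)*(-23) = -5 + (38*(1/14))*(-23) = -5 + (19/7)*(-23) = -5 - 437/7 = -472/7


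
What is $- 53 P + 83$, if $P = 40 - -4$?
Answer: $-2249$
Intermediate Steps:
$P = 44$ ($P = 40 + 4 = 44$)
$- 53 P + 83 = \left(-53\right) 44 + 83 = -2332 + 83 = -2249$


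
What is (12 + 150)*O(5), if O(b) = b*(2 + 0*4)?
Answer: 1620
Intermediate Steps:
O(b) = 2*b (O(b) = b*(2 + 0) = b*2 = 2*b)
(12 + 150)*O(5) = (12 + 150)*(2*5) = 162*10 = 1620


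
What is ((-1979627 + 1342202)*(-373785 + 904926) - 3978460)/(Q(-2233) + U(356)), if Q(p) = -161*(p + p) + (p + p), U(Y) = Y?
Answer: -338566530385/714916 ≈ -4.7358e+5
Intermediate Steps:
Q(p) = -320*p (Q(p) = -322*p + 2*p = -320*p)
((-1979627 + 1342202)*(-373785 + 904926) - 3978460)/(Q(-2233) + U(356)) = ((-1979627 + 1342202)*(-373785 + 904926) - 3978460)/(-320*(-2233) + 356) = (-637425*531141 - 3978460)/(714560 + 356) = (-338562551925 - 3978460)/714916 = -338566530385*1/714916 = -338566530385/714916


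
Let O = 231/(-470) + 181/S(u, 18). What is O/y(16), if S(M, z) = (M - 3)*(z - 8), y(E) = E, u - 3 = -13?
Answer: -1151/9776 ≈ -0.11774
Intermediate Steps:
u = -10 (u = 3 - 13 = -10)
S(M, z) = (-8 + z)*(-3 + M) (S(M, z) = (-3 + M)*(-8 + z) = (-8 + z)*(-3 + M))
O = -1151/611 (O = 231/(-470) + 181/(24 - 8*(-10) - 3*18 - 10*18) = 231*(-1/470) + 181/(24 + 80 - 54 - 180) = -231/470 + 181/(-130) = -231/470 + 181*(-1/130) = -231/470 - 181/130 = -1151/611 ≈ -1.8838)
O/y(16) = -1151/611/16 = -1151/611*1/16 = -1151/9776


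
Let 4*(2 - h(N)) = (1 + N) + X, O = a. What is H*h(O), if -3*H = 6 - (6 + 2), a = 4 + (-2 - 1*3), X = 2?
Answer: 1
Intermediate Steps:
a = -1 (a = 4 + (-2 - 3) = 4 - 5 = -1)
H = ⅔ (H = -(6 - (6 + 2))/3 = -(6 - 1*8)/3 = -(6 - 8)/3 = -⅓*(-2) = ⅔ ≈ 0.66667)
O = -1
h(N) = 5/4 - N/4 (h(N) = 2 - ((1 + N) + 2)/4 = 2 - (3 + N)/4 = 2 + (-¾ - N/4) = 5/4 - N/4)
H*h(O) = 2*(5/4 - ¼*(-1))/3 = 2*(5/4 + ¼)/3 = (⅔)*(3/2) = 1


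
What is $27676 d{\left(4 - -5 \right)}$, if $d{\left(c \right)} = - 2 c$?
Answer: $-498168$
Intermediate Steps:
$27676 d{\left(4 - -5 \right)} = 27676 \left(- 2 \left(4 - -5\right)\right) = 27676 \left(- 2 \left(4 + 5\right)\right) = 27676 \left(\left(-2\right) 9\right) = 27676 \left(-18\right) = -498168$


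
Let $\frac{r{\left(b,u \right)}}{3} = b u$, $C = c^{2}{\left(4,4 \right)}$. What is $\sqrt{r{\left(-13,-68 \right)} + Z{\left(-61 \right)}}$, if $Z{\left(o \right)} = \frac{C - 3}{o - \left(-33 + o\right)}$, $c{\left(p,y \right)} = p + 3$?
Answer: $\frac{\sqrt{2889546}}{33} \approx 51.511$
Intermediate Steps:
$c{\left(p,y \right)} = 3 + p$
$C = 49$ ($C = \left(3 + 4\right)^{2} = 7^{2} = 49$)
$r{\left(b,u \right)} = 3 b u$
$Z{\left(o \right)} = \frac{46}{33}$ ($Z{\left(o \right)} = \frac{49 - 3}{o - \left(-33 + o\right)} = \frac{46}{33}$)
$\sqrt{r{\left(-13,-68 \right)} + Z{\left(-61 \right)}} = \sqrt{3 \left(-13\right) \left(-68\right) + \frac{46}{33}} = \sqrt{2652 + \frac{46}{33}} = \sqrt{\frac{87562}{33}} = \frac{\sqrt{2889546}}{33}$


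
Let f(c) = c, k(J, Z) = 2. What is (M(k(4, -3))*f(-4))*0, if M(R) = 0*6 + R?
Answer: 0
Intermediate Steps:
M(R) = R (M(R) = 0 + R = R)
(M(k(4, -3))*f(-4))*0 = (2*(-4))*0 = -8*0 = 0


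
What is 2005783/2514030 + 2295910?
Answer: 5771988623083/2514030 ≈ 2.2959e+6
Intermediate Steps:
2005783/2514030 + 2295910 = 5771988623083/2514030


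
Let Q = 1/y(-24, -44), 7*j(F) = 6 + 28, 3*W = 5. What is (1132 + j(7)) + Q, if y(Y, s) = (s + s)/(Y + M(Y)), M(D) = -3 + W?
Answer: 525361/462 ≈ 1137.1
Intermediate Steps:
W = 5/3 (W = (⅓)*5 = 5/3 ≈ 1.6667)
M(D) = -4/3 (M(D) = -3 + 5/3 = -4/3)
j(F) = 34/7 (j(F) = (6 + 28)/7 = (⅐)*34 = 34/7)
y(Y, s) = 2*s/(-4/3 + Y) (y(Y, s) = (s + s)/(Y - 4/3) = (2*s)/(-4/3 + Y) = 2*s/(-4/3 + Y))
Q = 19/66 (Q = 1/(6*(-44)/(-4 + 3*(-24))) = 1/(6*(-44)/(-4 - 72)) = 1/(6*(-44)/(-76)) = 1/(6*(-44)*(-1/76)) = 1/(66/19) = 19/66 ≈ 0.28788)
(1132 + j(7)) + Q = (1132 + 34/7) + 19/66 = 7958/7 + 19/66 = 525361/462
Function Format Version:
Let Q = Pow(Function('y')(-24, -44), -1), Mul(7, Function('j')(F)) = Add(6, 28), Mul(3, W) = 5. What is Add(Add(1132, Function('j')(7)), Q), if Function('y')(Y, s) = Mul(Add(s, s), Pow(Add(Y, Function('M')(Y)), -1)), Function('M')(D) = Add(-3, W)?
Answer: Rational(525361, 462) ≈ 1137.1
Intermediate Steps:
W = Rational(5, 3) (W = Mul(Rational(1, 3), 5) = Rational(5, 3) ≈ 1.6667)
Function('M')(D) = Rational(-4, 3) (Function('M')(D) = Add(-3, Rational(5, 3)) = Rational(-4, 3))
Function('j')(F) = Rational(34, 7) (Function('j')(F) = Mul(Rational(1, 7), Add(6, 28)) = Mul(Rational(1, 7), 34) = Rational(34, 7))
Function('y')(Y, s) = Mul(2, s, Pow(Add(Rational(-4, 3), Y), -1)) (Function('y')(Y, s) = Mul(Add(s, s), Pow(Add(Y, Rational(-4, 3)), -1)) = Mul(Mul(2, s), Pow(Add(Rational(-4, 3), Y), -1)) = Mul(2, s, Pow(Add(Rational(-4, 3), Y), -1)))
Q = Rational(19, 66) (Q = Pow(Mul(6, -44, Pow(Add(-4, Mul(3, -24)), -1)), -1) = Pow(Mul(6, -44, Pow(Add(-4, -72), -1)), -1) = Pow(Mul(6, -44, Pow(-76, -1)), -1) = Pow(Mul(6, -44, Rational(-1, 76)), -1) = Pow(Rational(66, 19), -1) = Rational(19, 66) ≈ 0.28788)
Add(Add(1132, Function('j')(7)), Q) = Add(Add(1132, Rational(34, 7)), Rational(19, 66)) = Add(Rational(7958, 7), Rational(19, 66)) = Rational(525361, 462)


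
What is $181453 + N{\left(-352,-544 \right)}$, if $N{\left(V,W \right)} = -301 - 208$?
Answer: $180944$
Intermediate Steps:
$N{\left(V,W \right)} = -509$
$181453 + N{\left(-352,-544 \right)} = 181453 - 509 = 180944$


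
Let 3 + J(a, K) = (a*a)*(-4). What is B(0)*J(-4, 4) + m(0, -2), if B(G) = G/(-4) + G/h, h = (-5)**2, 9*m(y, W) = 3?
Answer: 1/3 ≈ 0.33333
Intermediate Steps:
m(y, W) = 1/3 (m(y, W) = (1/9)*3 = 1/3)
h = 25
J(a, K) = -3 - 4*a**2 (J(a, K) = -3 + (a*a)*(-4) = -3 + a**2*(-4) = -3 - 4*a**2)
B(G) = -21*G/100 (B(G) = G/(-4) + G/25 = G*(-1/4) + G*(1/25) = -G/4 + G/25 = -21*G/100)
B(0)*J(-4, 4) + m(0, -2) = (-21/100*0)*(-3 - 4*(-4)**2) + 1/3 = 0*(-3 - 4*16) + 1/3 = 0*(-3 - 64) + 1/3 = 0*(-67) + 1/3 = 0 + 1/3 = 1/3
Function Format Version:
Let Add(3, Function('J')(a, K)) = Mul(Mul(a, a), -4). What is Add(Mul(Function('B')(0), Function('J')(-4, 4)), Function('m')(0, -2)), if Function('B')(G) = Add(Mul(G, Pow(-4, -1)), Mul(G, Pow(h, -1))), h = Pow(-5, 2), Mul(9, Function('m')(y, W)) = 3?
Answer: Rational(1, 3) ≈ 0.33333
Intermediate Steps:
Function('m')(y, W) = Rational(1, 3) (Function('m')(y, W) = Mul(Rational(1, 9), 3) = Rational(1, 3))
h = 25
Function('J')(a, K) = Add(-3, Mul(-4, Pow(a, 2))) (Function('J')(a, K) = Add(-3, Mul(Mul(a, a), -4)) = Add(-3, Mul(Pow(a, 2), -4)) = Add(-3, Mul(-4, Pow(a, 2))))
Function('B')(G) = Mul(Rational(-21, 100), G) (Function('B')(G) = Add(Mul(G, Pow(-4, -1)), Mul(G, Pow(25, -1))) = Add(Mul(G, Rational(-1, 4)), Mul(G, Rational(1, 25))) = Add(Mul(Rational(-1, 4), G), Mul(Rational(1, 25), G)) = Mul(Rational(-21, 100), G))
Add(Mul(Function('B')(0), Function('J')(-4, 4)), Function('m')(0, -2)) = Add(Mul(Mul(Rational(-21, 100), 0), Add(-3, Mul(-4, Pow(-4, 2)))), Rational(1, 3)) = Add(Mul(0, Add(-3, Mul(-4, 16))), Rational(1, 3)) = Add(Mul(0, Add(-3, -64)), Rational(1, 3)) = Add(Mul(0, -67), Rational(1, 3)) = Add(0, Rational(1, 3)) = Rational(1, 3)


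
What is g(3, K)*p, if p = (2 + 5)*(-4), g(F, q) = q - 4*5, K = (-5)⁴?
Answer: -16940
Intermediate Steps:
K = 625
g(F, q) = -20 + q (g(F, q) = q - 20 = -20 + q)
p = -28 (p = 7*(-4) = -28)
g(3, K)*p = (-20 + 625)*(-28) = 605*(-28) = -16940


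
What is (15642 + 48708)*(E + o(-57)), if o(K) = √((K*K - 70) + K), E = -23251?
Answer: -1496201850 + 64350*√3122 ≈ -1.4926e+9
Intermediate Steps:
o(K) = √(-70 + K + K²) (o(K) = √((K² - 70) + K) = √((-70 + K²) + K) = √(-70 + K + K²))
(15642 + 48708)*(E + o(-57)) = (15642 + 48708)*(-23251 + √(-70 - 57 + (-57)²)) = 64350*(-23251 + √(-70 - 57 + 3249)) = 64350*(-23251 + √3122) = -1496201850 + 64350*√3122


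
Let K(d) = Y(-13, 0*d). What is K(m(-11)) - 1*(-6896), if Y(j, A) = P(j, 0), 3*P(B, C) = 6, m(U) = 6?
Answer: 6898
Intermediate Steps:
P(B, C) = 2 (P(B, C) = (⅓)*6 = 2)
Y(j, A) = 2
K(d) = 2
K(m(-11)) - 1*(-6896) = 2 - 1*(-6896) = 2 + 6896 = 6898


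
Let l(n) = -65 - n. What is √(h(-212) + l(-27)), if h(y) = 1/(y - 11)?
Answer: 5*I*√75597/223 ≈ 6.1648*I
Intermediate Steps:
h(y) = 1/(-11 + y)
√(h(-212) + l(-27)) = √(1/(-11 - 212) + (-65 - 1*(-27))) = √(1/(-223) + (-65 + 27)) = √(-1/223 - 38) = √(-8475/223) = 5*I*√75597/223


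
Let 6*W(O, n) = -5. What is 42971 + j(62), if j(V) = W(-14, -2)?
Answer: 257821/6 ≈ 42970.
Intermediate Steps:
W(O, n) = -5/6 (W(O, n) = (1/6)*(-5) = -5/6)
j(V) = -5/6
42971 + j(62) = 42971 - 5/6 = 257821/6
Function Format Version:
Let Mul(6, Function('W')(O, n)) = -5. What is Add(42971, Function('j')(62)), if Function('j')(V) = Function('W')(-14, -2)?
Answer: Rational(257821, 6) ≈ 42970.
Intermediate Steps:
Function('W')(O, n) = Rational(-5, 6) (Function('W')(O, n) = Mul(Rational(1, 6), -5) = Rational(-5, 6))
Function('j')(V) = Rational(-5, 6)
Add(42971, Function('j')(62)) = Add(42971, Rational(-5, 6)) = Rational(257821, 6)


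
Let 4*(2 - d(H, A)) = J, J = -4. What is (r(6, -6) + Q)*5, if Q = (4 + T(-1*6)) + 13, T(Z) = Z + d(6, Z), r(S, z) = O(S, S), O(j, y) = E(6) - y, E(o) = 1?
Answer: 45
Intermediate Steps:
d(H, A) = 3 (d(H, A) = 2 - 1/4*(-4) = 2 + 1 = 3)
O(j, y) = 1 - y
r(S, z) = 1 - S
T(Z) = 3 + Z (T(Z) = Z + 3 = 3 + Z)
Q = 14 (Q = (4 + (3 - 1*6)) + 13 = (4 + (3 - 6)) + 13 = (4 - 3) + 13 = 1 + 13 = 14)
(r(6, -6) + Q)*5 = ((1 - 1*6) + 14)*5 = ((1 - 6) + 14)*5 = (-5 + 14)*5 = 9*5 = 45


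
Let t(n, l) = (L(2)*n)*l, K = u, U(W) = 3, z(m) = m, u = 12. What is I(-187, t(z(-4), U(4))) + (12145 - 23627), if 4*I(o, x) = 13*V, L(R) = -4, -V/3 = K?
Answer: -11599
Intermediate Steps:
K = 12
V = -36 (V = -3*12 = -36)
t(n, l) = -4*l*n (t(n, l) = (-4*n)*l = -4*l*n)
I(o, x) = -117 (I(o, x) = (13*(-36))/4 = (¼)*(-468) = -117)
I(-187, t(z(-4), U(4))) + (12145 - 23627) = -117 + (12145 - 23627) = -117 - 11482 = -11599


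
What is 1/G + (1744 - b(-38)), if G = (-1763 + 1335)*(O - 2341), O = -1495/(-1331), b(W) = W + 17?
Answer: 2352661919251/1332952928 ≈ 1765.0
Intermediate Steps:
b(W) = 17 + W
O = 1495/1331 (O = -1495*(-1/1331) = 1495/1331 ≈ 1.1232)
G = 1332952928/1331 (G = (-1763 + 1335)*(1495/1331 - 2341) = -428*(-3114376/1331) = 1332952928/1331 ≈ 1.0015e+6)
1/G + (1744 - b(-38)) = 1/(1332952928/1331) + (1744 - (17 - 38)) = 1331/1332952928 + (1744 - 1*(-21)) = 1331/1332952928 + (1744 + 21) = 1331/1332952928 + 1765 = 2352661919251/1332952928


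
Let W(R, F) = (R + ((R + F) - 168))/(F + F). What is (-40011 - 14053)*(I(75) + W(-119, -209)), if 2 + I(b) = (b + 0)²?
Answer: -63553015928/209 ≈ -3.0408e+8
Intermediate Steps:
I(b) = -2 + b² (I(b) = -2 + (b + 0)² = -2 + b²)
W(R, F) = (-168 + F + 2*R)/(2*F) (W(R, F) = (R + ((F + R) - 168))/((2*F)) = (R + (-168 + F + R))*(1/(2*F)) = (-168 + F + 2*R)*(1/(2*F)) = (-168 + F + 2*R)/(2*F))
(-40011 - 14053)*(I(75) + W(-119, -209)) = (-40011 - 14053)*((-2 + 75²) + (-84 - 119 + (½)*(-209))/(-209)) = -54064*((-2 + 5625) - (-84 - 119 - 209/2)/209) = -54064*(5623 - 1/209*(-615/2)) = -54064*(5623 + 615/418) = -54064*2351029/418 = -63553015928/209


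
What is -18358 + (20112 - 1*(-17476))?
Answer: 19230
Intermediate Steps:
-18358 + (20112 - 1*(-17476)) = -18358 + (20112 + 17476) = -18358 + 37588 = 19230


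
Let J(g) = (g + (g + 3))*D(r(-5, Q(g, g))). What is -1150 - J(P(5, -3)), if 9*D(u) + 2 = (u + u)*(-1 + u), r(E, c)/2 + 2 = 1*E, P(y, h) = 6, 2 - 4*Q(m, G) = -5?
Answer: -5540/3 ≈ -1846.7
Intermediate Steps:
Q(m, G) = 7/4 (Q(m, G) = 1/2 - 1/4*(-5) = 1/2 + 5/4 = 7/4)
r(E, c) = -4 + 2*E (r(E, c) = -4 + 2*(1*E) = -4 + 2*E)
D(u) = -2/9 + 2*u*(-1 + u)/9 (D(u) = -2/9 + ((u + u)*(-1 + u))/9 = -2/9 + ((2*u)*(-1 + u))/9 = -2/9 + (2*u*(-1 + u))/9 = -2/9 + 2*u*(-1 + u)/9)
J(g) = 418/3 + 836*g/9 (J(g) = (g + (g + 3))*(-2/9 - 2*(-4 + 2*(-5))/9 + 2*(-4 + 2*(-5))**2/9) = (g + (3 + g))*(-2/9 - 2*(-4 - 10)/9 + 2*(-4 - 10)**2/9) = (3 + 2*g)*(-2/9 - 2/9*(-14) + (2/9)*(-14)**2) = (3 + 2*g)*(-2/9 + 28/9 + (2/9)*196) = (3 + 2*g)*(-2/9 + 28/9 + 392/9) = (3 + 2*g)*(418/9) = 418/3 + 836*g/9)
-1150 - J(P(5, -3)) = -1150 - (418/3 + (836/9)*6) = -1150 - (418/3 + 1672/3) = -1150 - 1*2090/3 = -1150 - 2090/3 = -5540/3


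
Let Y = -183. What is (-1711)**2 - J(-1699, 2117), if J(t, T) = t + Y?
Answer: 2929403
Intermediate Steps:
J(t, T) = -183 + t (J(t, T) = t - 183 = -183 + t)
(-1711)**2 - J(-1699, 2117) = (-1711)**2 - (-183 - 1699) = 2927521 - 1*(-1882) = 2927521 + 1882 = 2929403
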